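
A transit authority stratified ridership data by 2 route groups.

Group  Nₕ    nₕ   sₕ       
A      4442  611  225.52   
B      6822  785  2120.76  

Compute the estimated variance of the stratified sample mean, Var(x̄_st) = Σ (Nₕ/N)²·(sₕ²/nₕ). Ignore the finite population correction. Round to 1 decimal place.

N = 11264. Term for each stratum: Wₕ²sₕ²/nₕ.
Var(x̄_st) = 12.9450 + 2101.6071 = 2114.5521 → 2114.6.

2114.6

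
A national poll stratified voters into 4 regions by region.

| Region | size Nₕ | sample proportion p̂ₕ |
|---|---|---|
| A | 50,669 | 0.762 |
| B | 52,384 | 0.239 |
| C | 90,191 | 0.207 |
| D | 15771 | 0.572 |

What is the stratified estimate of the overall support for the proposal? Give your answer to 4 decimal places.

0.3771

Wₕ = Nₕ/N with N = 209015: 0.2424, 0.2506, 0.4315, 0.0755.
p̂_st = 0.2424·0.762 + 0.2506·0.239 + 0.4315·0.207 + 0.0755·0.572 ≈ 0.377103... → 0.3771.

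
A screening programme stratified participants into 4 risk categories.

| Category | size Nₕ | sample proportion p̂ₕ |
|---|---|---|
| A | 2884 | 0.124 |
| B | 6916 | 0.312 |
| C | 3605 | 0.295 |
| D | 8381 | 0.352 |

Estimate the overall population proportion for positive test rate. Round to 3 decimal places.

N = 2884 + 6916 + 3605 + 8381 = 21786.
Overall proportion = Σ (Nₕ/N)·p̂ₕ.
Σ Nₕp̂ₕ = 357.616 + 2157.792 + 1063.475 + 2950.112 = 6528.995.
6528.995 / 21786 = 0.29969... → 0.300.

0.300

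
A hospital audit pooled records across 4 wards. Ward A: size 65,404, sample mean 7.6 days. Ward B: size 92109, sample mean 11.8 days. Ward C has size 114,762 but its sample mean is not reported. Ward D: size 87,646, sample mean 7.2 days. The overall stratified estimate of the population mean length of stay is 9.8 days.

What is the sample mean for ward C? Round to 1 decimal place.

N = 65404 + 92109 + 114762 + 87646 = 359921.
Overall total = μ·N = 9.8·359921 = 3527225.8.
Subtract the known strata: 65404·7.6 + 92109·11.8 + 87646·7.2 = 2215007.8.
Remaining total for ward C: 3527225.8 − 2215007.8 = 1312218.
Divide by its size: 1312218 / 114762 = 11.434... → 11.4.

11.4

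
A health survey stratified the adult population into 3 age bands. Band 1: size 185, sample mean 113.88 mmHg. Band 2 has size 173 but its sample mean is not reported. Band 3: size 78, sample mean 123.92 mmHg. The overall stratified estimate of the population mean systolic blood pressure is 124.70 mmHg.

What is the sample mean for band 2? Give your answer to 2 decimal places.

136.62

Σ Nₕx̄ₕ = N·μ, so 173·x̄_2 = 436·124.70 − (185·113.88 + 78·123.92).
= 54369.2 − 30733.56 = 23635.64.
x̄_2 = 23635.64 / 173 = 136.6222... → 136.62.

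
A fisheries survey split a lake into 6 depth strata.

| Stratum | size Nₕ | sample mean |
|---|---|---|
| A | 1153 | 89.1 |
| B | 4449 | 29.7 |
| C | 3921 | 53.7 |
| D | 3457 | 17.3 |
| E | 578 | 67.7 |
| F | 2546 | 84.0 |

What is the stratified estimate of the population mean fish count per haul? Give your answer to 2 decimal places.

N = 16104; weights Wₕ = Nₕ/N = (0.0716, 0.2763, 0.2435, 0.2147, 0.0359, 0.1581).
x̄_st = Σ Wₕ·x̄ₕ = 0.0716·89.1 + 0.2763·29.7 + 0.2435·53.7 + 0.2147·17.3 + 0.0359·67.7 + 0.1581·84.0 ≈ 47.0831...
→ 47.08.

47.08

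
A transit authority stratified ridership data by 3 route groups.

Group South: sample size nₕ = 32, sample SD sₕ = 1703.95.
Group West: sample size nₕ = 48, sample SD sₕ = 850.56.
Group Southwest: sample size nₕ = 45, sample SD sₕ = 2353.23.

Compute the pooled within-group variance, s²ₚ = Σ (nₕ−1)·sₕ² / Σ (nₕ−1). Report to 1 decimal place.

South: (32−1)·1703.95² = 31·2903445.6025 = 90006813.6775
West: (48−1)·850.56² = 47·723452.3136 = 34002258.7392
Southwest: (45−1)·2353.23² = 44·5537691.4329 = 243658423.0476
Numerator = 367667495.4643; denominator = Σ(nₕ−1) = 122.
s²ₚ = 367667495.4643/122 = 3013667.996... → 3013668.0.

3013668.0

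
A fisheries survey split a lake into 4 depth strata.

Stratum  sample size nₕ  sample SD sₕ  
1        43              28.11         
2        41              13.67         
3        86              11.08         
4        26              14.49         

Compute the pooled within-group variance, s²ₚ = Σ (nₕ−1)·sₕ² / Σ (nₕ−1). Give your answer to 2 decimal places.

293.47

1: (43−1)·28.11² = 42·790.1721 = 33187.2282
2: (41−1)·13.67² = 40·186.8689 = 7474.756
3: (86−1)·11.08² = 85·122.7664 = 10435.144
4: (26−1)·14.49² = 25·209.9601 = 5249.0025
Numerator = 56346.1307; denominator = Σ(nₕ−1) = 192.
s²ₚ = 56346.1307/192 = 293.4694... → 293.47.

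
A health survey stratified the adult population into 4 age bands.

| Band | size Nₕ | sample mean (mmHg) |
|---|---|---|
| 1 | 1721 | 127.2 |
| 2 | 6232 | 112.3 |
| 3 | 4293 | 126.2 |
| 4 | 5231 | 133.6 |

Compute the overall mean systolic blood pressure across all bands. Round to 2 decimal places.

123.56

N = 17477; weights Wₕ = Nₕ/N = (0.0985, 0.3566, 0.2456, 0.2993).
x̄_st = Σ Wₕ·x̄ₕ = 0.0985·127.2 + 0.3566·112.3 + 0.2456·126.2 + 0.2993·133.6 ≈ 123.5568...
→ 123.56.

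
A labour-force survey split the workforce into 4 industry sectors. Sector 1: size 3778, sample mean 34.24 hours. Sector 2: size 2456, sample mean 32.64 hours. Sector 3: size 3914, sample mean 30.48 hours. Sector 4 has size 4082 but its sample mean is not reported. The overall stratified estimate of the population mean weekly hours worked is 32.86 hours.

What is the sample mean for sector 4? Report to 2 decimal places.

34.00

N = 3778 + 2456 + 3914 + 4082 = 14230.
Overall total = μ·N = 32.86·14230 = 467597.8.
Subtract the known strata: 3778·34.24 + 2456·32.64 + 3914·30.48 = 328821.28.
Remaining total for sector 4: 467597.8 − 328821.28 = 138776.52.
Divide by its size: 138776.52 / 4082 = 33.9972... → 34.00.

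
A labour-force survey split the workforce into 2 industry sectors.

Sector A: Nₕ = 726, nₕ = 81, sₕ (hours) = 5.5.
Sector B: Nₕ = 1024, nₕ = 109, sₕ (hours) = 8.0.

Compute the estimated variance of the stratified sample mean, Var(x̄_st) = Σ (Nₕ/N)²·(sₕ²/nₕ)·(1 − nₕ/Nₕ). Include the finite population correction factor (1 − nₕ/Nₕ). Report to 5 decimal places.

0.23674

N = 1750. Term for each stratum: Wₕ²sₕ²/nₕ·(1−nₕ/Nₕ).
Var(x̄_st) = 0.05710322 + 0.17963809 = 0.23674131 → 0.23674.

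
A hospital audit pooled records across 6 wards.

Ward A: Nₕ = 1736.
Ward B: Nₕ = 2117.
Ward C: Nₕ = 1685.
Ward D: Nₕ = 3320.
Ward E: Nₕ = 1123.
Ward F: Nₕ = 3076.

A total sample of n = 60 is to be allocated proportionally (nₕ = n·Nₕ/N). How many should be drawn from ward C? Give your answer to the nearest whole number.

8

N = 1736 + 2117 + 1685 + 3320 + 1123 + 3076 = 13057.
n_C = 60·1685/13057 = 7.743... → 8.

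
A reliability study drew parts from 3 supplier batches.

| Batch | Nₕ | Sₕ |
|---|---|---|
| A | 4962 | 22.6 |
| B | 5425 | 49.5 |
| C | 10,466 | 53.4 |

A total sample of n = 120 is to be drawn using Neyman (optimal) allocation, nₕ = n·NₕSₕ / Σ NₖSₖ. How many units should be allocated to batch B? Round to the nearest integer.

A: NₕSₕ = 4962·22.6 = 112141.2
B: NₕSₕ = 5425·49.5 = 268537.5
C: NₕSₕ = 10466·53.4 = 558884.4
Σ NₕSₕ = 939563.1.
n_B = 120·268537.5/939563.1 = 34.297... → 34.

34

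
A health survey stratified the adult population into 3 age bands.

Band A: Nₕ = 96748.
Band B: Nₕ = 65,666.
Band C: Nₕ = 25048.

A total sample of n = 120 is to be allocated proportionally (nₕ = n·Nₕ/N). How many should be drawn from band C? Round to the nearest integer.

N = 96748 + 65666 + 25048 = 187462.
n_C = 120·25048/187462 = 16.034... → 16.

16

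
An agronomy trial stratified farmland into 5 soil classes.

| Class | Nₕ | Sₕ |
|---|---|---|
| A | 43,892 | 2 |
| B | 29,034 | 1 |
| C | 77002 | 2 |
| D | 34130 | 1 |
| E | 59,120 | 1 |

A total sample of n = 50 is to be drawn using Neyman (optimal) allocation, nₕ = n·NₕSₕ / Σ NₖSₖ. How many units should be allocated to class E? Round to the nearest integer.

8

A: NₕSₕ = 43892·2 = 87784
B: NₕSₕ = 29034·1 = 29034
C: NₕSₕ = 77002·2 = 154004
D: NₕSₕ = 34130·1 = 34130
E: NₕSₕ = 59120·1 = 59120
Σ NₕSₕ = 364072.
n_E = 50·59120/364072 = 8.119... → 8.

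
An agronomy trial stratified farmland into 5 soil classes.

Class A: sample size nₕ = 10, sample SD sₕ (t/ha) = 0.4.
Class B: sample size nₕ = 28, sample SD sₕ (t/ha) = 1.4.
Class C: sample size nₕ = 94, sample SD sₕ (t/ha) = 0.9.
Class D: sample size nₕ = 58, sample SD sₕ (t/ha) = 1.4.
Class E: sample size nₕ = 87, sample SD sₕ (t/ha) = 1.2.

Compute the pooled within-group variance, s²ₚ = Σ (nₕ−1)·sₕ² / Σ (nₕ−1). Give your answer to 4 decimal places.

1.3428

A: (10−1)·0.4² = 9·0.16 = 1.44
B: (28−1)·1.4² = 27·1.96 = 52.92
C: (94−1)·0.9² = 93·0.81 = 75.33
D: (58−1)·1.4² = 57·1.96 = 111.72
E: (87−1)·1.2² = 86·1.44 = 123.84
Numerator = 365.25; denominator = Σ(nₕ−1) = 272.
s²ₚ = 365.25/272 = 1.342831... → 1.3428.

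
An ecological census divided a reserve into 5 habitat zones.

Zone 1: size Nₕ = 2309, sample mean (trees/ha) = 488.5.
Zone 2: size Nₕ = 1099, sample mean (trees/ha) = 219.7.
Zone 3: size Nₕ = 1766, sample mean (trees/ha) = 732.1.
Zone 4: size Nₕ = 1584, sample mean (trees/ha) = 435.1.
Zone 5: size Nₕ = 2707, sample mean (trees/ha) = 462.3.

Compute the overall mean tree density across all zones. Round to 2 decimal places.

x̄_st = (Σ Nₕx̄ₕ) / (Σ Nₕ) = (2309·488.5 + 1099·219.7 + 1766·732.1 + 1584·435.1 + 2707·462.3) / 9465
= 4602929.9 / 9465 = 486.3106... → 486.31.

486.31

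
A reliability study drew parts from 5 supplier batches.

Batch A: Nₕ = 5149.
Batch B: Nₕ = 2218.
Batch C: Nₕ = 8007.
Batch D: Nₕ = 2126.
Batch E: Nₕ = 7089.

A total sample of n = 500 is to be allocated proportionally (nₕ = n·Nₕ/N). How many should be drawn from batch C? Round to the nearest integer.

Share of batch C = 8007/24589 = 0.32563.
Allocate 500 × 0.32563 = 162.817... → 163.

163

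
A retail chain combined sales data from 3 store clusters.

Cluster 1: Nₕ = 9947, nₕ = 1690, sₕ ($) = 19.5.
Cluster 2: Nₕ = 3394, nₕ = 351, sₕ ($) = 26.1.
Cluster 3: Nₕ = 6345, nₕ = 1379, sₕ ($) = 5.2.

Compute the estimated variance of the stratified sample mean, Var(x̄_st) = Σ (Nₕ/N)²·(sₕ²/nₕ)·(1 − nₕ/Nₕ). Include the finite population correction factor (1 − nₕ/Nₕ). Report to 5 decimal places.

0.10100

N = 19686. Term for each stratum: Wₕ²sₕ²/nₕ·(1−nₕ/Nₕ).
Var(x̄_st) = 0.04768502 + 0.05172169 + 0.00159428 = 0.10100100 → 0.10100.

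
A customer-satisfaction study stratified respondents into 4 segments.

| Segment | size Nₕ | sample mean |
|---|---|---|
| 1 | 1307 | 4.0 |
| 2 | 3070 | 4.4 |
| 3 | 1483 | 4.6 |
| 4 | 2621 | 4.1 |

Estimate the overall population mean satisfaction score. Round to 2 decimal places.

N = 1307 + 3070 + 1483 + 2621 = 8481.
The stratified mean weights each stratum mean by its population share Nₕ/N.
Σ Nₕx̄ₕ = 1307·4.0 + 3070·4.4 + 1483·4.6 + 2621·4.1 = 5228 + 13508 + 6821.8 + 10746.1 = 36303.9.
Divide by N: 36303.9 / 8481 = 4.2806... → 4.28.

4.28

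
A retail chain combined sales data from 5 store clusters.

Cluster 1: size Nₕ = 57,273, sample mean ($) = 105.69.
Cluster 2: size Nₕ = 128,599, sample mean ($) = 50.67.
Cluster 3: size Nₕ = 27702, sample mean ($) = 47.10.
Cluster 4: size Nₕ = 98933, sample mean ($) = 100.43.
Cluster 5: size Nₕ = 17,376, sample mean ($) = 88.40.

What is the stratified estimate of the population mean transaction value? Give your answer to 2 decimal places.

N = 57273 + 128599 + 27702 + 98933 + 17376 = 329883.
The stratified mean weights each stratum mean by its population share Nₕ/N.
Σ Nₕx̄ₕ = 57273·105.69 + 128599·50.67 + 27702·47.10 + 98933·100.43 + 17376·88.40 = 6053183.37 + 6516111.33 + 1304764.2 + 9935841.19 + 1536038.4 = 25345938.49.
Divide by N: 25345938.49 / 329883 = 76.8331... → 76.83.

76.83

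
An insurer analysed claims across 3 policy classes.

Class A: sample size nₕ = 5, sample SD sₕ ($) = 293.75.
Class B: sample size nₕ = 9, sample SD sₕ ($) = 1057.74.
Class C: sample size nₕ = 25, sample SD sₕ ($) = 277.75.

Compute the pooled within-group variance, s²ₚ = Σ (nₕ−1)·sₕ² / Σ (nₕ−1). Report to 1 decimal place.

A: (5−1)·293.75² = 4·86289.0625 = 345156.25
B: (9−1)·1057.74² = 8·1118813.9076 = 8950511.2608
C: (25−1)·277.75² = 24·77145.0625 = 1851481.5
Numerator = 11147149.0108; denominator = Σ(nₕ−1) = 36.
s²ₚ = 11147149.0108/36 = 309643.028... → 309643.0.

309643.0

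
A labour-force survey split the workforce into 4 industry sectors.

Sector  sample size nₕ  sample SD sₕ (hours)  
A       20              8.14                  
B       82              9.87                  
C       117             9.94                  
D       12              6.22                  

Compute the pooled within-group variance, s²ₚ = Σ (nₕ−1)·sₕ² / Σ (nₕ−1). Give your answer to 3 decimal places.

Degrees of freedom: 19 + 81 + 116 + 11 = 227.
Σ(nₕ−1)sₕ² = 19·66.2596 + 81·97.4169 + 116·98.8036 + 11·38.6884 = 21036.4913.
s²ₚ = 21036.4913 / 227 = 92.67177... → 92.672.

92.672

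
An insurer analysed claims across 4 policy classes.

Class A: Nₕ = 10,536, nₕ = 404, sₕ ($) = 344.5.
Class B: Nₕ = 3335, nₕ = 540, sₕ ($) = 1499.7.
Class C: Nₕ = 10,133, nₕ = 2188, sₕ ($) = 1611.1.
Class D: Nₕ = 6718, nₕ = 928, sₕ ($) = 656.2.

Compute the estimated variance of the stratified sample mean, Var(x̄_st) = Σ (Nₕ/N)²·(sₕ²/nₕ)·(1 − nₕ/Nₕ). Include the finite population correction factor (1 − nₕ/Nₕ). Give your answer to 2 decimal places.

N = 30722. Term for each stratum: Wₕ²sₕ²/nₕ·(1−nₕ/Nₕ).
Var(x̄_st) = 33.22531 + 41.13331 + 101.18838 + 19.12247 = 194.66948 → 194.67.

194.67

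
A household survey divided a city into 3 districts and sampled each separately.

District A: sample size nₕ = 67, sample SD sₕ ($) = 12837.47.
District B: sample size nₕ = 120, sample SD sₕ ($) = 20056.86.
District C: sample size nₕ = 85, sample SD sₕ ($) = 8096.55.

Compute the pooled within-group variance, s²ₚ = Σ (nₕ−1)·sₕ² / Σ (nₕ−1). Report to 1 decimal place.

Degrees of freedom: 66 + 119 + 84 = 269.
Σ(nₕ−1)sₕ² = 66·164800636.0009 + 119·402277633.0596 + 84·65554121.9025 = 64254426549.9618.
s²ₚ = 64254426549.9618 / 269 = 238864039.219... → 238864039.2.

238864039.2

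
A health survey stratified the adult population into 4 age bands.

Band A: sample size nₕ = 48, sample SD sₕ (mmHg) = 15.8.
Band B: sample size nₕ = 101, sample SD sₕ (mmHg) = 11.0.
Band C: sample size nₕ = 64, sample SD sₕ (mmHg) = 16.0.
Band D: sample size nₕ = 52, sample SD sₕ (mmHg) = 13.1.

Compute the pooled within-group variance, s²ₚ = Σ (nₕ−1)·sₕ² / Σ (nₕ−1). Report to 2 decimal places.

Degrees of freedom: 47 + 100 + 63 + 51 = 261.
Σ(nₕ−1)sₕ² = 47·249.64 + 100·121 + 63·256 + 51·171.61 = 48713.19.
s²ₚ = 48713.19 / 261 = 186.6406... → 186.64.

186.64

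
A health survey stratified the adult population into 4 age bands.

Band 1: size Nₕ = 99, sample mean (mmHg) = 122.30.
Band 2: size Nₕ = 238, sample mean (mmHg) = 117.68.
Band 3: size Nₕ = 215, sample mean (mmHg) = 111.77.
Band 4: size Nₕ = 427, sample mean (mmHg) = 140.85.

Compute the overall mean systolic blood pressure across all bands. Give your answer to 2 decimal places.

126.96

x̄_st = (Σ Nₕx̄ₕ) / (Σ Nₕ) = (99·122.30 + 238·117.68 + 215·111.77 + 427·140.85) / 979
= 124289.04 / 979 = 126.9551... → 126.96.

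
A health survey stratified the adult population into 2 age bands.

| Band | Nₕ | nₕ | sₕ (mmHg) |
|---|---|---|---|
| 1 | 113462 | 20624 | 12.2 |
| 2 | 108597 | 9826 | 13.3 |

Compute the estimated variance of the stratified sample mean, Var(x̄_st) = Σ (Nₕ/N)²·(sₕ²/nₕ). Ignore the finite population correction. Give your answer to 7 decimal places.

N = 222059. Term for each stratum: Wₕ²sₕ²/nₕ.
Var(x̄_st) = 0.0018841300 + 0.0043055181 = 0.0061896481 → 0.0061896.

0.0061896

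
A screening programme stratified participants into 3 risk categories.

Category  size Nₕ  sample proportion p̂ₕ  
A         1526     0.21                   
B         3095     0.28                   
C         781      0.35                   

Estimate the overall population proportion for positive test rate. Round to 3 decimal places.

Wₕ = Nₕ/N with N = 5402: 0.2825, 0.5729, 0.1446.
p̂_st = 0.2825·0.21 + 0.5729·0.28 + 0.1446·0.35 ≈ 0.27035... → 0.270.

0.270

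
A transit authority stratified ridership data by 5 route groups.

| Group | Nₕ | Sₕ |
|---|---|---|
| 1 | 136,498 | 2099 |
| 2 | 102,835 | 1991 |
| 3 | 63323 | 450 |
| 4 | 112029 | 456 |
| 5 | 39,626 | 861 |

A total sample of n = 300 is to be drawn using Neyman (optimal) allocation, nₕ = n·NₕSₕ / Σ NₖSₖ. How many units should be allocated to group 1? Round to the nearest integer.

142

1: NₕSₕ = 136498·2099 = 286509302
2: NₕSₕ = 102835·1991 = 204744485
3: NₕSₕ = 63323·450 = 28495350
4: NₕSₕ = 112029·456 = 51085224
5: NₕSₕ = 39626·861 = 34117986
Σ NₕSₕ = 604952347.
n_1 = 300·286509302/604952347 = 142.082... → 142.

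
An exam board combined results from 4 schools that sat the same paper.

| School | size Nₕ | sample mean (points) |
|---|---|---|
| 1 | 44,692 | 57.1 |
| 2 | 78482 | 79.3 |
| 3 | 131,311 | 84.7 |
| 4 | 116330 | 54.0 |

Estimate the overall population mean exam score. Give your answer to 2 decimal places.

N = 44692 + 78482 + 131311 + 116330 = 370815.
Weight each subgroup mean by Nₕ/N and sum.
Σ Nₕx̄ₕ = 44692·57.1 + 78482·79.3 + 131311·84.7 + 116330·54.0 = 2551913.2 + 6223622.6 + 11122041.7 + 6281820 = 26179397.5.
Divide by N: 26179397.5 / 370815 = 70.5996... → 70.60.

70.60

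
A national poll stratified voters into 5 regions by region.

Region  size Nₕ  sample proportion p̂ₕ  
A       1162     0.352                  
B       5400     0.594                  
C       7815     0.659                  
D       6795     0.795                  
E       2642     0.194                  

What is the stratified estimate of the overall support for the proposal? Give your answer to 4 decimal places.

0.6165

N = 1162 + 5400 + 7815 + 6795 + 2642 = 23814.
Overall proportion = Σ (Nₕ/N)·p̂ₕ.
Σ Nₕp̂ₕ = 409.024 + 3207.6 + 5150.085 + 5402.025 + 512.548 = 14681.282.
14681.282 / 23814 = 0.616498... → 0.6165.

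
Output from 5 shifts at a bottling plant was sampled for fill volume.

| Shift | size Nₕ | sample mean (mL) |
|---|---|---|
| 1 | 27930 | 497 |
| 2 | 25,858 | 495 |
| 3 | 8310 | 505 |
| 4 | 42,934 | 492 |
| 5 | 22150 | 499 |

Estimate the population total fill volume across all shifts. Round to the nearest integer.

63053848

Population total = Σ Nₕ·x̄ₕ (each stratum's size times its mean).
27930·497 + 25858·495 + 8310·505 + 42934·492 + 22150·499 = 13881210 + 12799710 + 4196550 + 21123528 + 11052850 = 63053848.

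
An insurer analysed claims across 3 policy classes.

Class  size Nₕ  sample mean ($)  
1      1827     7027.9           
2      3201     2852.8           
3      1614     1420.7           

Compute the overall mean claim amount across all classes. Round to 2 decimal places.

N = 1827 + 3201 + 1614 = 6642.
Overall mean = Σ (Nₕ/N)·x̄ₕ — weight by population share, not a simple average.
Σ Nₕx̄ₕ = 1827·7027.9 + 3201·2852.8 + 1614·1420.7 = 12839973.3 + 9131812.8 + 2293009.8 = 24264795.9.
Divide by N: 24264795.9 / 6642 = 3653.2364... → 3653.24.

3653.24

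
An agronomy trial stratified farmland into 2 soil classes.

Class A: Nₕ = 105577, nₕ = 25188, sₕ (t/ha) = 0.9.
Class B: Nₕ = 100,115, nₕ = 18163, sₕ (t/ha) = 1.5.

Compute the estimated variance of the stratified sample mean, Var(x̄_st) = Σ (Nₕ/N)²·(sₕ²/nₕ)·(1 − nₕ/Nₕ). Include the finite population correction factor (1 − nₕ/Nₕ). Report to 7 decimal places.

N = 205692. Term for each stratum: Wₕ²sₕ²/nₕ·(1−nₕ/Nₕ).
Var(x̄_st) = 0.0000064509 + 0.0000240225 = 0.0000304735 → 0.0000305.

0.0000305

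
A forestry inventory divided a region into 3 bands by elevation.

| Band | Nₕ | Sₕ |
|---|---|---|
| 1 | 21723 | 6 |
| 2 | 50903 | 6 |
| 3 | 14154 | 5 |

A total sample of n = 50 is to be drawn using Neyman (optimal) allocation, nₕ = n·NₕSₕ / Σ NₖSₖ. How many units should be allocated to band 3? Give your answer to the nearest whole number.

7

1: NₕSₕ = 21723·6 = 130338
2: NₕSₕ = 50903·6 = 305418
3: NₕSₕ = 14154·5 = 70770
Σ NₕSₕ = 506526.
n_3 = 50·70770/506526 = 6.986... → 7.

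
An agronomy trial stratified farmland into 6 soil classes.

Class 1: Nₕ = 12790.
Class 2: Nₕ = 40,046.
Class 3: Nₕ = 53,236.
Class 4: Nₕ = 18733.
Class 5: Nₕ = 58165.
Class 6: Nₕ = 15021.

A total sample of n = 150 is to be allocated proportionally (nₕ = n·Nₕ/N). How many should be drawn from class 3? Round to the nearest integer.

40

N = 12790 + 40046 + 53236 + 18733 + 58165 + 15021 = 197991.
n_3 = 150·53236/197991 = 40.332... → 40.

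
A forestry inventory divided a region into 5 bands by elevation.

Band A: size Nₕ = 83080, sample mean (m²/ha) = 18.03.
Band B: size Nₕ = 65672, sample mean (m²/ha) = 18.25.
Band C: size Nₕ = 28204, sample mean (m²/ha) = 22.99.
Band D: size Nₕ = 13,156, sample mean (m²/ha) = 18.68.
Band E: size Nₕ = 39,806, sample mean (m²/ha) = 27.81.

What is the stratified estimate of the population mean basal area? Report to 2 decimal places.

N = 229918; weights Wₕ = Nₕ/N = (0.3613, 0.2856, 0.1227, 0.0572, 0.1731).
x̄_st = Σ Wₕ·x̄ₕ = 0.3613·18.03 + 0.2856·18.25 + 0.1227·22.99 + 0.0572·18.68 + 0.1731·27.81 ≈ 20.4317...
→ 20.43.

20.43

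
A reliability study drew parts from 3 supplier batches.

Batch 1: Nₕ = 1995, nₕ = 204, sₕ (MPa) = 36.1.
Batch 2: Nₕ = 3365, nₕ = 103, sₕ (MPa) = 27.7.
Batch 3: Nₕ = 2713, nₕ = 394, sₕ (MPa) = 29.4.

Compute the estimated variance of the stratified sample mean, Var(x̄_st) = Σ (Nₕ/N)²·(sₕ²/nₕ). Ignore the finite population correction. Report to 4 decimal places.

1.9321

N = 8073; Wₕ = Nₕ/N.
batch 1: (1995/8073)²·36.1²/204 = 0.3901217
batch 2: (3365/8073)²·27.7²/103 = 1.2942630
batch 3: (2713/8073)²·29.4²/394 = 0.2477582
Sum = 1.9321430 → 1.9321.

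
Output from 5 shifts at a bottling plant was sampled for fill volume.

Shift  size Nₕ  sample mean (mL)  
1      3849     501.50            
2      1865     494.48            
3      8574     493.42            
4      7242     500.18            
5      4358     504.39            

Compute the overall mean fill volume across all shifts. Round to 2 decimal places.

N = 25888; weights Wₕ = Nₕ/N = (0.1487, 0.0720, 0.3312, 0.2797, 0.1683).
x̄_st = Σ Wₕ·x̄ₕ = 0.1487·501.50 + 0.0720·494.48 + 0.3312·493.42 + 0.2797·500.18 + 0.1683·504.39 ≈ 498.4355...
→ 498.44.

498.44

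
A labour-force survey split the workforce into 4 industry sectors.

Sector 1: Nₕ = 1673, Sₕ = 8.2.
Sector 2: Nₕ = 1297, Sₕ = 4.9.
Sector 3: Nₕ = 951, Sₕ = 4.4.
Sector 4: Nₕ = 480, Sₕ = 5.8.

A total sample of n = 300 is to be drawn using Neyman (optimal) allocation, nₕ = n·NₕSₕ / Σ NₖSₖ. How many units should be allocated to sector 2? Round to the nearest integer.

Σ NₕSₕ = 1673·8.2 + 1297·4.9 + 951·4.4 + 480·5.8 = 27042.3.
Share for 2: 6355.3/27042.3 = 0.23501.
n_2 = 300 × 0.23501 = 70.504... → 71.

71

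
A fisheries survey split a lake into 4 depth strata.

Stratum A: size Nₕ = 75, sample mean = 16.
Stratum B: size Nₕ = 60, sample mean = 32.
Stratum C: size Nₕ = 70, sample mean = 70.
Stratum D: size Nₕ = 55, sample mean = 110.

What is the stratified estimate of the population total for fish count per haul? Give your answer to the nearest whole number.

Population total = Σ Nₕ·x̄ₕ (each stratum's size times its mean).
75·16 + 60·32 + 70·70 + 55·110 = 1200 + 1920 + 4900 + 6050 = 14070.

14070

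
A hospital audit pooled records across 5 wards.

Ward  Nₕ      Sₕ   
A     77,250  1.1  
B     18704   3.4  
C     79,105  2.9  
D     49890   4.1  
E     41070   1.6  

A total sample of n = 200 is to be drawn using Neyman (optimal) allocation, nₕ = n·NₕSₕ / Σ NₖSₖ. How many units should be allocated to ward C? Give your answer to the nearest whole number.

A: NₕSₕ = 77250·1.1 = 84975
B: NₕSₕ = 18704·3.4 = 63593.6
C: NₕSₕ = 79105·2.9 = 229404.5
D: NₕSₕ = 49890·4.1 = 204549
E: NₕSₕ = 41070·1.6 = 65712
Σ NₕSₕ = 648234.1.
n_C = 200·229404.5/648234.1 = 70.778... → 71.

71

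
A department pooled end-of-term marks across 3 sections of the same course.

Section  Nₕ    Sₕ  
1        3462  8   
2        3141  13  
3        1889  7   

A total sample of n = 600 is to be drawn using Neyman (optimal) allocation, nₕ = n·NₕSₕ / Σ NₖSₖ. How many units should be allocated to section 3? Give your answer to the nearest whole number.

97

1: NₕSₕ = 3462·8 = 27696
2: NₕSₕ = 3141·13 = 40833
3: NₕSₕ = 1889·7 = 13223
Σ NₕSₕ = 81752.
n_3 = 600·13223/81752 = 97.047... → 97.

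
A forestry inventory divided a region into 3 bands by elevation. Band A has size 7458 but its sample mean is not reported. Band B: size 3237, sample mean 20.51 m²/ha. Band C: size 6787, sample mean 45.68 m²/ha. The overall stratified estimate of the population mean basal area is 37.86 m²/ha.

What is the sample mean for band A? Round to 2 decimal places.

N = 7458 + 3237 + 6787 = 17482.
Overall total = μ·N = 37.86·17482 = 661868.52.
Subtract the known strata: 3237·20.51 + 6787·45.68 = 376421.03.
Remaining total for band A: 661868.52 − 376421.03 = 285447.49.
Divide by its size: 285447.49 / 7458 = 38.2740... → 38.27.

38.27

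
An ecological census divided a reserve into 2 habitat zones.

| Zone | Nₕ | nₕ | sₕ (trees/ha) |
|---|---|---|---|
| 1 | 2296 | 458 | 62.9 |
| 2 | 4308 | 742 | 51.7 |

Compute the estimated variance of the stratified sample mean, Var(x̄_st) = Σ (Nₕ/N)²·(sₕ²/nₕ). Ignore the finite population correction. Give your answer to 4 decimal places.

2.5771

N = 6604. Term for each stratum: Wₕ²sₕ²/nₕ.
Var(x̄_st) = 1.0441562 + 1.5329022 = 2.5770583 → 2.5771.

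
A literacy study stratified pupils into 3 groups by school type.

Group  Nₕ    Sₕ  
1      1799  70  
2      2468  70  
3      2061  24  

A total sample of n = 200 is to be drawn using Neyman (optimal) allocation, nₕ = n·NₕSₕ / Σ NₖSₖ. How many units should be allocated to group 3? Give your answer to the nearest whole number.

28

Σ NₕSₕ = 1799·70 + 2468·70 + 2061·24 = 348154.
Share for 3: 49464/348154 = 0.14208.
n_3 = 200 × 0.14208 = 28.415... → 28.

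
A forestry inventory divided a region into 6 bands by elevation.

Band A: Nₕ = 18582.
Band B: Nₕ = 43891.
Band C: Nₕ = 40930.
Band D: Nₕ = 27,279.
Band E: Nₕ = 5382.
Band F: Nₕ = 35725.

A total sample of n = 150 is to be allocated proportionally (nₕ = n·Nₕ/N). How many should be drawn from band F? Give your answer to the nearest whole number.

31

N = 18582 + 43891 + 40930 + 27279 + 5382 + 35725 = 171789.
n_F = 150·35725/171789 = 31.194... → 31.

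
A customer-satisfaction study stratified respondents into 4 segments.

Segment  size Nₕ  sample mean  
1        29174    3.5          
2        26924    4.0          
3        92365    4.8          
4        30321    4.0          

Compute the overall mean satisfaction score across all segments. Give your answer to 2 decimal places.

4.33

x̄_st = (Σ Nₕx̄ₕ) / (Σ Nₕ) = (29174·3.5 + 26924·4.0 + 92365·4.8 + 30321·4.0) / 178784
= 774441 / 178784 = 4.3317... → 4.33.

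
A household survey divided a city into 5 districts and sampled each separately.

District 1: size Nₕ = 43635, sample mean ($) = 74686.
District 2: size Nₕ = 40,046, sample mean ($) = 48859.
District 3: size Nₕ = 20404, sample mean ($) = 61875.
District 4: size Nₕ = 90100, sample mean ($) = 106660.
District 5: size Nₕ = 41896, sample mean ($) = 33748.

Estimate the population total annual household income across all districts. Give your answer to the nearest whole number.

Estimate total by summing Nₕ·x̄ₕ over strata.
43635·74686 + 40046·48859 + 20404·61875 + 90100·106660 + 41896·33748 = 3258923610 + 1956607514 + 1262497500 + 9610066000 + 1413906208 = 17502000832.

17502000832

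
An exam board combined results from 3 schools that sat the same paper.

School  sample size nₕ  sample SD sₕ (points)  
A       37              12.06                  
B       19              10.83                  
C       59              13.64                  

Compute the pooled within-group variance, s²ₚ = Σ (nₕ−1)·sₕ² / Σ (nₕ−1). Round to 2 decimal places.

Degrees of freedom: 36 + 18 + 58 = 112.
Σ(nₕ−1)sₕ² = 36·145.4436 + 18·117.2889 + 58·186.0496 = 18138.0466.
s²ₚ = 18138.0466 / 112 = 161.9468... → 161.95.

161.95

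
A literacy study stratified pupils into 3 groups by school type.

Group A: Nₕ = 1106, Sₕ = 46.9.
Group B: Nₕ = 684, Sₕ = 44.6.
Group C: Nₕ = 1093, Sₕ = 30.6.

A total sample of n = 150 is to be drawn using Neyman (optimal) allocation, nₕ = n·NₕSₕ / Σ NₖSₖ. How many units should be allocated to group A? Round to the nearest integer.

A: NₕSₕ = 1106·46.9 = 51871.4
B: NₕSₕ = 684·44.6 = 30506.4
C: NₕSₕ = 1093·30.6 = 33445.8
Σ NₕSₕ = 115823.6.
n_A = 150·51871.4/115823.6 = 67.177... → 67.

67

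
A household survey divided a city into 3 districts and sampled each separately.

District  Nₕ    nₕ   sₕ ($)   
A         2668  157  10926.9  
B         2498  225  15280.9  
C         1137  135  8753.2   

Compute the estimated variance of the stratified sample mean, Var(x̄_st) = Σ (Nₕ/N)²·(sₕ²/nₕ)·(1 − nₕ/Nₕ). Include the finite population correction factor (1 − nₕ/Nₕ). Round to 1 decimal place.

292842.4

N = 6303; Wₕ = Nₕ/N.
district A: (2668/6303)²·10926.9²/157·(1 − 157/2668) = 128242.5687
district B: (2498/6303)²·15280.9²/225·(1 − 225/2498) = 148324.4015
district C: (1137/6303)²·8753.2²/135·(1 − 135/1137) = 16275.4688
Sum = 292842.4391 → 292842.4.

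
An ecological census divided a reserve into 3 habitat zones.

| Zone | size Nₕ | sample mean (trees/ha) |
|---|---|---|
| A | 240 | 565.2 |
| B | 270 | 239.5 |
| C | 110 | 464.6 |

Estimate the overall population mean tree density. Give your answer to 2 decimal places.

405.51

N = 240 + 270 + 110 = 620.
Overall mean = Σ (Nₕ/N)·x̄ₕ — weight by population share, not a simple average.
Σ Nₕx̄ₕ = 240·565.2 + 270·239.5 + 110·464.6 = 135648 + 64665 + 51106 = 251419.
Divide by N: 251419 / 620 = 405.5145... → 405.51.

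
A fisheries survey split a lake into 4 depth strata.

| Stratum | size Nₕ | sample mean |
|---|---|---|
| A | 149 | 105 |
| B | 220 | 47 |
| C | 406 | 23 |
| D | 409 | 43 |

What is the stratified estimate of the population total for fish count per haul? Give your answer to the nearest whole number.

A: 149·105 = 15645
B: 220·47 = 10340
C: 406·23 = 9338
D: 409·43 = 17587
τ̂ = Σ Nₕx̄ₕ = 52910.

52910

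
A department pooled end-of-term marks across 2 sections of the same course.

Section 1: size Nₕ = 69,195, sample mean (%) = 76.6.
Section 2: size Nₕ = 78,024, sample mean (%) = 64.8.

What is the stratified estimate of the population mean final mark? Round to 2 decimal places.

70.35

N = 69195 + 78024 = 147219.
Weight each subgroup mean by Nₕ/N and sum.
Σ Nₕx̄ₕ = 69195·76.6 + 78024·64.8 = 5300337 + 5055955.2 = 10356292.2.
Divide by N: 10356292.2 / 147219 = 70.3462... → 70.35.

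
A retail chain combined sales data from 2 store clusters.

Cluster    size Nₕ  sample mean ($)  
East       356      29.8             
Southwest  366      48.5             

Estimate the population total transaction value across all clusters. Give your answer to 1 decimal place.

28359.8

East: 356·29.8 = 10608.8
Southwest: 366·48.5 = 17751
τ̂ = Σ Nₕx̄ₕ = 28359.8.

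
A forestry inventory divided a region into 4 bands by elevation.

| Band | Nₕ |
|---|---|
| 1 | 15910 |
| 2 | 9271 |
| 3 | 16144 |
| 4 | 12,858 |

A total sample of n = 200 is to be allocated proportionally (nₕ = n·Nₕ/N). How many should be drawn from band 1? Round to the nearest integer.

59

Share of band 1 = 15910/54183 = 0.29363.
Allocate 200 × 0.29363 = 58.727... → 59.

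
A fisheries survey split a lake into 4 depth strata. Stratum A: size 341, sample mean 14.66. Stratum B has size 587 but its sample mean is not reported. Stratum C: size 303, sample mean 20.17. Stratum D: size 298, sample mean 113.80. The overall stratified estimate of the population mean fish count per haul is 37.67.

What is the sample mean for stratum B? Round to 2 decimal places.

Σ Nₕx̄ₕ = N·μ, so 587·x̄_B = 1529·37.67 − (341·14.66 + 303·20.17 + 298·113.80).
= 57597.43 − 45022.97 = 12574.46.
x̄_B = 12574.46 / 587 = 21.4216... → 21.42.

21.42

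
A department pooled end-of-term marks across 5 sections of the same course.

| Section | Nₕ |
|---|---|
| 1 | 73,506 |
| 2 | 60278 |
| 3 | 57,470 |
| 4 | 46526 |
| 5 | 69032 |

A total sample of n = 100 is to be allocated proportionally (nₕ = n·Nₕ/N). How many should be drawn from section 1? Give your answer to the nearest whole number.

24

N = 73506 + 60278 + 57470 + 46526 + 69032 = 306812.
n_1 = 100·73506/306812 = 23.958... → 24.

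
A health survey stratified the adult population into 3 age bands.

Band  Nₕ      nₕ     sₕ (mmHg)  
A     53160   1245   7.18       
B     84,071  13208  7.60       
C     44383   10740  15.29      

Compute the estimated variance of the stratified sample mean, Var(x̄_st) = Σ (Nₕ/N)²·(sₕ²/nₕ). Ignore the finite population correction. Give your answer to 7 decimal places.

N = 181614. Term for each stratum: Wₕ²sₕ²/nₕ.
Var(x̄_st) = 0.0035477322 + 0.0009370956 + 0.0013000060 = 0.0057848338 → 0.0057848.

0.0057848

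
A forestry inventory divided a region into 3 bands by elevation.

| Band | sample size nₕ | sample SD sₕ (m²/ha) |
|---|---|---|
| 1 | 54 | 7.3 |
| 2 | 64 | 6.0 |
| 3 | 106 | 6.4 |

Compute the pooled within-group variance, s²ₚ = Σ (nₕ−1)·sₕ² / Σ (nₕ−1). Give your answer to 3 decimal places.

Degrees of freedom: 53 + 63 + 105 = 221.
Σ(nₕ−1)sₕ² = 53·53.29 + 63·36 + 105·40.96 = 9393.17.
s²ₚ = 9393.17 / 221 = 42.50303... → 42.503.

42.503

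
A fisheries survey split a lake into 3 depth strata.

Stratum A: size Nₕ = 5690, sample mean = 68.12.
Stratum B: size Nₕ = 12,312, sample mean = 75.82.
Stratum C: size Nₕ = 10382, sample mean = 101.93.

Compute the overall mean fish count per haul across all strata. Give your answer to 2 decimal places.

N = 5690 + 12312 + 10382 = 28384.
Overall mean = Σ (Nₕ/N)·x̄ₕ — weight by population share, not a simple average.
Σ Nₕx̄ₕ = 5690·68.12 + 12312·75.82 + 10382·101.93 = 387602.8 + 933495.84 + 1058237.26 = 2379335.9.
Divide by N: 2379335.9 / 28384 = 83.8267... → 83.83.

83.83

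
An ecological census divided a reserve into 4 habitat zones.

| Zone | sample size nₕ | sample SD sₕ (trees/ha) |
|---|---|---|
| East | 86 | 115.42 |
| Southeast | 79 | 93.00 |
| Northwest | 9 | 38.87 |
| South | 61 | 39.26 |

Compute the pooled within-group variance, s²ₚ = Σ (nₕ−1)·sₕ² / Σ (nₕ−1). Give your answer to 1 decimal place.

8275.1

East: (86−1)·115.42² = 85·13321.7764 = 1132350.994
Southeast: (79−1)·93.00² = 78·8649 = 674622
Northwest: (9−1)·38.87² = 8·1510.8769 = 12087.0152
South: (61−1)·39.26² = 60·1541.3476 = 92480.856
Numerator = 1911540.8652; denominator = Σ(nₕ−1) = 231.
s²ₚ = 1911540.8652/231 = 8275.069... → 8275.1.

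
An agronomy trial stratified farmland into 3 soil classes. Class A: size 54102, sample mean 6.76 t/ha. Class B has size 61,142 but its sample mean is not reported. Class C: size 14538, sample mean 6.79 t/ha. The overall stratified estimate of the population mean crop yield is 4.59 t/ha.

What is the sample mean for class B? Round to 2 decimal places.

2.15

Σ Nₕx̄ₕ = N·μ, so 61142·x̄_B = 129782·4.59 − (54102·6.76 + 14538·6.79).
= 595699.38 − 464442.54 = 131256.84.
x̄_B = 131256.84 / 61142 = 2.1468... → 2.15.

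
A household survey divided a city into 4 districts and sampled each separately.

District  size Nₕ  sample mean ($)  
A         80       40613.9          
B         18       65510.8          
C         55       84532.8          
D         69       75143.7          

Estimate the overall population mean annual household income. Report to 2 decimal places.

64245.61

x̄_st = (Σ Nₕx̄ₕ) / (Σ Nₕ) = (80·40613.9 + 18·65510.8 + 55·84532.8 + 69·75143.7) / 222
= 14262525.7 / 222 = 64245.6113... → 64245.61.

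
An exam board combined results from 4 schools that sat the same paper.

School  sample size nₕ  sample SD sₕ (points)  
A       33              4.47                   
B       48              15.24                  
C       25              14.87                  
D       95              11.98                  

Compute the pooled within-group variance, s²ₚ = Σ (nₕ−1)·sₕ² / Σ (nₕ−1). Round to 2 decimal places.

154.08

Degrees of freedom: 32 + 47 + 24 + 94 = 197.
Σ(nₕ−1)sₕ² = 32·19.9809 + 47·232.2576 + 24·221.1169 + 94·143.5204 = 30353.2192.
s²ₚ = 30353.2192 / 197 = 154.0773... → 154.08.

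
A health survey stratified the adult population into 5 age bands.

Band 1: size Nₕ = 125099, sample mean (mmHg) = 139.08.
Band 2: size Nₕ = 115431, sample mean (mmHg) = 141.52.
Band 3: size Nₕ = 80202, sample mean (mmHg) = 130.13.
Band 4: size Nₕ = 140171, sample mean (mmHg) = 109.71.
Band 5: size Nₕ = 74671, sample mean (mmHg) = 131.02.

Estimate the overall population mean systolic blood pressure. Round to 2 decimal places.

N = 125099 + 115431 + 80202 + 140171 + 74671 = 535574.
The stratified mean weights each stratum mean by its population share Nₕ/N.
Σ Nₕx̄ₕ = 125099·139.08 + 115431·141.52 + 80202·130.13 + 140171·109.71 + 74671·131.02 = 17398768.92 + 16335795.12 + 10436686.26 + 15378160.41 + 9783394.42 = 69332805.13.
Divide by N: 69332805.13 / 535574 = 129.4551... → 129.46.

129.46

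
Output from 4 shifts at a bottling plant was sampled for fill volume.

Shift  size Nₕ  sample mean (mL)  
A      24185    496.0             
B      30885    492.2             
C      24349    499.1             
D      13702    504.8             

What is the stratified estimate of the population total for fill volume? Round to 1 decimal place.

46266712.5

A: 24185·496.0 = 11995760
B: 30885·492.2 = 15201597
C: 24349·499.1 = 12152585.9
D: 13702·504.8 = 6916769.6
τ̂ = Σ Nₕx̄ₕ = 46266712.5.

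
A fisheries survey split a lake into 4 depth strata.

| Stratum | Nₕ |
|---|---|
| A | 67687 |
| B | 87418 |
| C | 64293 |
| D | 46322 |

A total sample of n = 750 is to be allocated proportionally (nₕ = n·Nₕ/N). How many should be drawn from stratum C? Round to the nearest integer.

N = 67687 + 87418 + 64293 + 46322 = 265720.
n_C = 750·64293/265720 = 181.468... → 181.

181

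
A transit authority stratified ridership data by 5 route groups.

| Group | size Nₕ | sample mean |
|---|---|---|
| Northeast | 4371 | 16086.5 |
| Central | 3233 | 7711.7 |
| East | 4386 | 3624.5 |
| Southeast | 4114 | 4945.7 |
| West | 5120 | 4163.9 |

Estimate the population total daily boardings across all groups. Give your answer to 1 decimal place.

152808852.4

Northeast: 4371·16086.5 = 70314091.5
Central: 3233·7711.7 = 24931926.1
East: 4386·3624.5 = 15897057
Southeast: 4114·4945.7 = 20346609.8
West: 5120·4163.9 = 21319168
τ̂ = Σ Nₕx̄ₕ = 152808852.4.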